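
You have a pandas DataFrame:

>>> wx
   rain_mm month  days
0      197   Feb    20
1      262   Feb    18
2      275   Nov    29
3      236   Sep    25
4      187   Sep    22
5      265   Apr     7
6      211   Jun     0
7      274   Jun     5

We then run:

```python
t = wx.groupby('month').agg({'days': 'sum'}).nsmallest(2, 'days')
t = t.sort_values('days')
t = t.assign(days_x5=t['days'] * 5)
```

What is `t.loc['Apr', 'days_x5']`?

group by month, sum of days:
       days
month      
Apr       7
Feb      38
Jun       5
Nov      29
Sep      47
take 2 rows with smallest days:
       days
month      
Jun       5
Apr       7
sort by days:
       days
month      
Jun       5
Apr       7
add column days_x5 = t['days'] * 5:
       days  days_x5
month               
Jun       5       25
Apr       7       35
Reading off the value at row 'Apr', column 'days_x5', we get 35.

35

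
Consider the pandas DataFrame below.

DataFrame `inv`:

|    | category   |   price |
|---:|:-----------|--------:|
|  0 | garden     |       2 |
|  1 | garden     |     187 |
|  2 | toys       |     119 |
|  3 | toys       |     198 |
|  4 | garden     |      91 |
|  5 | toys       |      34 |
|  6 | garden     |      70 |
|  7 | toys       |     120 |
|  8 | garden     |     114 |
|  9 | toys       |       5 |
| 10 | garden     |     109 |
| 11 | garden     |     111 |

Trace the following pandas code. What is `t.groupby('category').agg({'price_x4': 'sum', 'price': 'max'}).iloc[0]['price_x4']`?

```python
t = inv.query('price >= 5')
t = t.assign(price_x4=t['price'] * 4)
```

filter rows where price >= 5:
   category  price
1    garden    187
2      toys    119
3      toys    198
4    garden     91
5      toys     34
6    garden     70
7      toys    120
8    garden    114
9      toys      5
10   garden    109
11   garden    111
add column price_x4 = t['price'] * 4:
   category  price  price_x4
1    garden    187       748
2      toys    119       476
3      toys    198       792
4    garden     91       364
5      toys     34       136
6    garden     70       280
7      toys    120       480
8    garden    114       456
9      toys      5        20
10   garden    109       436
11   garden    111       444
group by category: sum(price_x4), max(price):
          price_x4  price
category                 
garden        2728    187
toys          1904    198

2728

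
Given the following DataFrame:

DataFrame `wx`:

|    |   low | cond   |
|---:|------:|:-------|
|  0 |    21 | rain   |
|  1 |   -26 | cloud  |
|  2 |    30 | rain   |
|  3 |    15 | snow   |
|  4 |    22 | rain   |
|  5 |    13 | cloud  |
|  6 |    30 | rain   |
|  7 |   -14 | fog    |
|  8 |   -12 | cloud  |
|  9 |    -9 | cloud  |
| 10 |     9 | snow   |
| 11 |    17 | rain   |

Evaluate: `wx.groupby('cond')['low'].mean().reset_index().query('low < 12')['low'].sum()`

-22.5

group by cond, mean of low:
cond
cloud    -8.5
fog     -14.0
rain     24.0
snow     12.0
Name: low, dtype: float64
reset_index():
    cond   low
0  cloud  -8.5
1    fog -14.0
2   rain  24.0
3   snow  12.0
filter rows where low < 12:
    cond   low
0  cloud  -8.5
1    fog -14.0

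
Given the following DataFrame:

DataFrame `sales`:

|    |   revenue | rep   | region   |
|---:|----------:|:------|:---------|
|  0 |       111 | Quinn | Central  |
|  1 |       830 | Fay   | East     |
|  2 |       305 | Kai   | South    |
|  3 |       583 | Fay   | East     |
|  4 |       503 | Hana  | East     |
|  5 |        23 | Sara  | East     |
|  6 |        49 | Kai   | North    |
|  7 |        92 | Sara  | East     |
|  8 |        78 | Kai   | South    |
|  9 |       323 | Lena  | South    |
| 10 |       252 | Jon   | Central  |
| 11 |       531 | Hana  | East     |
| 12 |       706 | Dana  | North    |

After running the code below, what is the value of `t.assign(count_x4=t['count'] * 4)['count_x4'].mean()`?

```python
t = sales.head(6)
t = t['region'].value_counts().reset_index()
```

take first 6 rows:
   revenue    rep   region
0      111  Quinn  Central
1      830    Fay     East
2      305    Kai    South
3      583    Fay     East
4      503   Hana     East
5       23   Sara     East
value_counts of region:
region
East       4
Central    1
South      1
Name: count, dtype: int64
reset_index():
    region  count
0     East      4
1  Central      1
2    South      1
add column count_x4 = t['count'] * 4:
    region  count  count_x4
0     East      4        16
1  Central      1         4
2    South      1         4
So mean() = 8.0.

8.0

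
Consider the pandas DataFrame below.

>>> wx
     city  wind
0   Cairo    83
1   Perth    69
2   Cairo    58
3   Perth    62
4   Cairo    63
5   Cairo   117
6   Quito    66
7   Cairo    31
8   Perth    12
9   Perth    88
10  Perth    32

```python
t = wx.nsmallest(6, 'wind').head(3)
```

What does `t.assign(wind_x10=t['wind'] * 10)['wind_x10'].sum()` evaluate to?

750

take 6 rows with smallest wind:
     city  wind
8   Perth    12
7   Cairo    31
10  Perth    32
2   Cairo    58
3   Perth    62
4   Cairo    63
take first 3 rows:
     city  wind
8   Perth    12
7   Cairo    31
10  Perth    32
add column wind_x10 = t['wind'] * 10:
     city  wind  wind_x10
8   Perth    12       120
7   Cairo    31       310
10  Perth    32       320
Finally, sum of column 'wind_x10' = 750.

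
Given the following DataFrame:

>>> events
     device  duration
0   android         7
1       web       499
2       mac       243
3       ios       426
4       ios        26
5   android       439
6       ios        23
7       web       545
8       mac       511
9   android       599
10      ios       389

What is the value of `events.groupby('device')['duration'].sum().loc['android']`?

1045

group by device, sum of duration:
device
android    1045
ios         864
mac         754
web        1044
Name: duration, dtype: int64
Finally, value at index 'android' = 1045.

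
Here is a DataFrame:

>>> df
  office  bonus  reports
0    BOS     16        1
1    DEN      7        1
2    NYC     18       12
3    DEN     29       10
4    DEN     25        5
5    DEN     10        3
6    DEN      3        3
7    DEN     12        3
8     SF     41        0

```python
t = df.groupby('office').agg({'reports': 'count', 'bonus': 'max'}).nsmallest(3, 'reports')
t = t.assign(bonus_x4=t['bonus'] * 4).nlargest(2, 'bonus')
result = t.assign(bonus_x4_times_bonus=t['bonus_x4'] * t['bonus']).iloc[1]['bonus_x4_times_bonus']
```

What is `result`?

group by office: count(reports), max(bonus):
        reports  bonus
office                
BOS           1     16
DEN           6     29
NYC           1     18
SF            1     41
take 3 rows with smallest reports:
        reports  bonus
office                
BOS           1     16
NYC           1     18
SF            1     41
add column bonus_x4 = t['bonus'] * 4:
        reports  bonus  bonus_x4
office                          
BOS           1     16        64
NYC           1     18        72
SF            1     41       164
take 2 rows with largest bonus:
        reports  bonus  bonus_x4
office                          
SF            1     41       164
NYC           1     18        72
add column bonus_x4_times_bonus = t['bonus_x4'] * t['bonus']:
        reports  bonus  bonus_x4  bonus_x4_times_bonus
office                                                
SF            1     41       164                  6724
NYC           1     18        72                  1296
Taking the value at position 1, column 'bonus_x4_times_bonus' gives 1296.

1296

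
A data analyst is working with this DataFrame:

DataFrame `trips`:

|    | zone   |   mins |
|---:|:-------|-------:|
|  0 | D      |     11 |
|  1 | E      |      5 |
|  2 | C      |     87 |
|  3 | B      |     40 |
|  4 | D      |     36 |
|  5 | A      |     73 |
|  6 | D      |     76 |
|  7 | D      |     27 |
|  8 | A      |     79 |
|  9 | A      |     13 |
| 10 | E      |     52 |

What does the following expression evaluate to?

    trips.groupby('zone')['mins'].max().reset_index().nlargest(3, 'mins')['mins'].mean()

group by zone, max of mins:
zone
A    79
B    40
C    87
D    76
E    52
Name: mins, dtype: int64
reset_index():
  zone  mins
0    A    79
1    B    40
2    C    87
3    D    76
4    E    52
take 3 rows with largest mins:
  zone  mins
2    C    87
0    A    79
3    D    76
Finally, mean of column 'mins' = 80.6666666667.

80.6666666667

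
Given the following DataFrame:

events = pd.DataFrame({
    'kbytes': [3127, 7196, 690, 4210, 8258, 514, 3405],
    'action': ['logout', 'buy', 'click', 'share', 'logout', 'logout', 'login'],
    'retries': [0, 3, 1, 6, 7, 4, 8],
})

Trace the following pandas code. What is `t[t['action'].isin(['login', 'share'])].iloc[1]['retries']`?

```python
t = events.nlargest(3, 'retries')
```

take 3 rows with largest retries:
   kbytes  action  retries
6    3405   login        8
4    8258  logout        7
3    4210   share        6
filter rows where action in ['login', 'share']:
   kbytes action  retries
6    3405  login        8
3    4210  share        6
So iloc[1]['retries'] = 6.

6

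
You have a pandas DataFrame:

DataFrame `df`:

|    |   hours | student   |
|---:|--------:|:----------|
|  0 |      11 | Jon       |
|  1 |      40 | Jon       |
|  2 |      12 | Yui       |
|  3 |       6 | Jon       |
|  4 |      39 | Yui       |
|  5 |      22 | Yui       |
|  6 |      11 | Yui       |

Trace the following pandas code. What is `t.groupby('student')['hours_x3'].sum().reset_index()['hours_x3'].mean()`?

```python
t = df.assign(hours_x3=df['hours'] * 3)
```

211.5

add column hours_x3 = df['hours'] * 3:
   hours student  hours_x3
0     11     Jon        33
1     40     Jon       120
2     12     Yui        36
3      6     Jon        18
4     39     Yui       117
5     22     Yui        66
6     11     Yui        33
group by student, sum of hours_x3:
student
Jon    171
Yui    252
Name: hours_x3, dtype: int64
reset_index():
  student  hours_x3
0     Jon       171
1     Yui       252
Finally, mean of column 'hours_x3' = 211.5.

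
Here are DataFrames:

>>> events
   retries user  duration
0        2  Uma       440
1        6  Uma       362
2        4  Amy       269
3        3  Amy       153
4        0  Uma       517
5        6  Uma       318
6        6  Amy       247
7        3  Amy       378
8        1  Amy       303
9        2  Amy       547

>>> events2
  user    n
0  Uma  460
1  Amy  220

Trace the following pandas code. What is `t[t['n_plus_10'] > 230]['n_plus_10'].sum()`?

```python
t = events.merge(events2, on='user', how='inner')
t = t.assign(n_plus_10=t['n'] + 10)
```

merge on 'user' (how='inner') → 10 rows:
   retries user  duration    n
0        2  Uma       440  460
1        6  Uma       362  460
2        4  Amy       269  220
3        3  Amy       153  220
4        0  Uma       517  460
5        6  Uma       318  460
6        6  Amy       247  220
7        3  Amy       378  220
8        1  Amy       303  220
9        2  Amy       547  220
add column n_plus_10 = t['n'] + 10:
   retries user  duration    n  n_plus_10
0        2  Uma       440  460        470
1        6  Uma       362  460        470
2        4  Amy       269  220        230
3        3  Amy       153  220        230
4        0  Uma       517  460        470
5        6  Uma       318  460        470
6        6  Amy       247  220        230
7        3  Amy       378  220        230
8        1  Amy       303  220        230
9        2  Amy       547  220        230
filter rows where n_plus_10 > 230:
   retries user  duration    n  n_plus_10
0        2  Uma       440  460        470
1        6  Uma       362  460        470
4        0  Uma       517  460        470
5        6  Uma       318  460        470
Then the sum of column 'n_plus_10': 1880

1880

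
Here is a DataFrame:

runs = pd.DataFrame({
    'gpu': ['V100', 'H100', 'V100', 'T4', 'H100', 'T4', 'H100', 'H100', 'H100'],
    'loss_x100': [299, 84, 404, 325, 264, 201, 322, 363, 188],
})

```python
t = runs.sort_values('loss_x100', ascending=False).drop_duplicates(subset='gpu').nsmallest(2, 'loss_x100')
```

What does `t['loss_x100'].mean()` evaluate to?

344.0

sort by loss_x100 descending:
    gpu  loss_x100
2  V100        404
7  H100        363
3    T4        325
6  H100        322
0  V100        299
4  H100        264
5    T4        201
8  H100        188
1  H100         84
drop duplicate gpu (keep=first):
    gpu  loss_x100
2  V100        404
7  H100        363
3    T4        325
take 2 rows with smallest loss_x100:
    gpu  loss_x100
3    T4        325
7  H100        363
mean of column 'loss_x100' → 344.0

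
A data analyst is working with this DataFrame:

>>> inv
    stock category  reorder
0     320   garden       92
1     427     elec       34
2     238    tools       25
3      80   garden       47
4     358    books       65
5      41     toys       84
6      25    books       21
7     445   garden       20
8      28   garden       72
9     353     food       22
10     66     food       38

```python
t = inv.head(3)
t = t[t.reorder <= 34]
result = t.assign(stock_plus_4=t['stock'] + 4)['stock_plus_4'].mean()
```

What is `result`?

336.5

take first 3 rows:
   stock category  reorder
0    320   garden       92
1    427     elec       34
2    238    tools       25
filter rows where reorder <= 34:
   stock category  reorder
1    427     elec       34
2    238    tools       25
add column stock_plus_4 = t['stock'] + 4:
   stock category  reorder  stock_plus_4
1    427     elec       34           431
2    238    tools       25           242
Taking the mean of column 'stock_plus_4' gives 336.5.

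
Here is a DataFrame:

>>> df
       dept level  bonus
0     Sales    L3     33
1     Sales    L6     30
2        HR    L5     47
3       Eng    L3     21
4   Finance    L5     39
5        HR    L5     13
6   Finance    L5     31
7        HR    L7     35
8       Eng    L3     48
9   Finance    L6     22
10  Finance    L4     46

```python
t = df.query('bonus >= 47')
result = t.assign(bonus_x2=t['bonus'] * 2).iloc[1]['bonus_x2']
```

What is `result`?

96

filter rows where bonus >= 47:
  dept level  bonus
2   HR    L5     47
8  Eng    L3     48
add column bonus_x2 = t['bonus'] * 2:
  dept level  bonus  bonus_x2
2   HR    L5     47        94
8  Eng    L3     48        96
So iloc[1]['bonus_x2'] = 96.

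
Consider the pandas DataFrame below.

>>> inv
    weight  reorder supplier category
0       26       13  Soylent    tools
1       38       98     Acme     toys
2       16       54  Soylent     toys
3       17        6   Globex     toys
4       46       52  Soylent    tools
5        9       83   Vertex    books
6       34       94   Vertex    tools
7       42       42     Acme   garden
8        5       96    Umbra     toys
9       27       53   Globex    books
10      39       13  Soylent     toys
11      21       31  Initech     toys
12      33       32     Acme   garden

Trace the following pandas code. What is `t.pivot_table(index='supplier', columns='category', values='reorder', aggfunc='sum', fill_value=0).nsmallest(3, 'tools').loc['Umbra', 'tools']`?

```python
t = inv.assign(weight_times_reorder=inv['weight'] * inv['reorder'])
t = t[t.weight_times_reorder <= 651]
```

add column weight_times_reorder = inv['weight'] * inv['reorder']:
    weight  reorder supplier category  weight_times_reorder
0       26       13  Soylent    tools                   338
1       38       98     Acme     toys                  3724
2       16       54  Soylent     toys                   864
3       17        6   Globex     toys                   102
4       46       52  Soylent    tools                  2392
5        9       83   Vertex    books                   747
6       34       94   Vertex    tools                  3196
7       42       42     Acme   garden                  1764
8        5       96    Umbra     toys                   480
9       27       53   Globex    books                  1431
10      39       13  Soylent     toys                   507
11      21       31  Initech     toys                   651
12      33       32     Acme   garden                  1056
filter rows where weight_times_reorder <= 651:
    weight  reorder supplier category  weight_times_reorder
0       26       13  Soylent    tools                   338
3       17        6   Globex     toys                   102
8        5       96    Umbra     toys                   480
10      39       13  Soylent     toys                   507
11      21       31  Initech     toys                   651
pivot: rows=supplier, cols=category, sum(reorder):
category  tools  toys
supplier             
Globex        0     6
Initech       0    31
Soylent      13    13
Umbra         0    96
take 3 rows with smallest tools:
category  tools  toys
supplier             
Globex        0     6
Initech       0    31
Umbra         0    96

0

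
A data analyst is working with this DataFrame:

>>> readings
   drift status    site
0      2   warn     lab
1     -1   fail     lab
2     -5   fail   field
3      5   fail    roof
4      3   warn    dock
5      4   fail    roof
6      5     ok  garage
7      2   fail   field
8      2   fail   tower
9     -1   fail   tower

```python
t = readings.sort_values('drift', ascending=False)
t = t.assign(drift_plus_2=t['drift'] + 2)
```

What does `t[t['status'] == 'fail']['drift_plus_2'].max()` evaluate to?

7

sort by drift descending:
   drift status    site
3      5   fail    roof
6      5     ok  garage
5      4   fail    roof
4      3   warn    dock
0      2   warn     lab
7      2   fail   field
8      2   fail   tower
1     -1   fail     lab
9     -1   fail   tower
2     -5   fail   field
add column drift_plus_2 = t['drift'] + 2:
   drift status    site  drift_plus_2
3      5   fail    roof             7
6      5     ok  garage             7
5      4   fail    roof             6
4      3   warn    dock             5
0      2   warn     lab             4
7      2   fail   field             4
8      2   fail   tower             4
1     -1   fail     lab             1
9     -1   fail   tower             1
2     -5   fail   field            -3
filter rows where status == 'fail':
   drift status   site  drift_plus_2
3      5   fail   roof             7
5      4   fail   roof             6
7      2   fail  field             4
8      2   fail  tower             4
1     -1   fail    lab             1
9     -1   fail  tower             1
2     -5   fail  field            -3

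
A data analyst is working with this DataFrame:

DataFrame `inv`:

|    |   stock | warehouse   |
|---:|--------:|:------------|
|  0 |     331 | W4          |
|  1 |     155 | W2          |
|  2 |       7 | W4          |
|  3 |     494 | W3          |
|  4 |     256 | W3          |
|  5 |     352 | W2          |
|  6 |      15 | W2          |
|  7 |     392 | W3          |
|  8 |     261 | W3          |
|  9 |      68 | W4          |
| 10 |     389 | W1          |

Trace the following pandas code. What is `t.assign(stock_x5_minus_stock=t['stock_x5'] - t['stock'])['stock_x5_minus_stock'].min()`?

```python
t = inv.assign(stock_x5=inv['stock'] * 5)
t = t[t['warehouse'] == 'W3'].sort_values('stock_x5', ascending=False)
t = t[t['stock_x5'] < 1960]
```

add column stock_x5 = inv['stock'] * 5:
    stock warehouse  stock_x5
0     331        W4      1655
1     155        W2       775
2       7        W4        35
3     494        W3      2470
4     256        W3      1280
5     352        W2      1760
6      15        W2        75
7     392        W3      1960
8     261        W3      1305
9      68        W4       340
10    389        W1      1945
filter rows where warehouse == 'W3':
   stock warehouse  stock_x5
3    494        W3      2470
4    256        W3      1280
7    392        W3      1960
8    261        W3      1305
sort by stock_x5 descending:
   stock warehouse  stock_x5
3    494        W3      2470
7    392        W3      1960
8    261        W3      1305
4    256        W3      1280
filter rows where stock_x5 < 1960:
   stock warehouse  stock_x5
8    261        W3      1305
4    256        W3      1280
add column stock_x5_minus_stock = t['stock_x5'] - t['stock']:
   stock warehouse  stock_x5  stock_x5_minus_stock
8    261        W3      1305                  1044
4    256        W3      1280                  1024
Hence 1024.

1024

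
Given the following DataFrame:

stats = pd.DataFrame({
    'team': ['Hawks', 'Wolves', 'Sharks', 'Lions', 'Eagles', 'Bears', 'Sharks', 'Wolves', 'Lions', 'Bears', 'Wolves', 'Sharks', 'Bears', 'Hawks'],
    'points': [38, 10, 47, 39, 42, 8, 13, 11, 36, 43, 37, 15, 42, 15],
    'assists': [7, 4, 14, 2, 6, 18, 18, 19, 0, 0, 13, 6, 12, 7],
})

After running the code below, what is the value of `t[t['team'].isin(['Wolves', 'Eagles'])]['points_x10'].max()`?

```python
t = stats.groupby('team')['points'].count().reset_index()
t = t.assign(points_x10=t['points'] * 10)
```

group by team, count of points:
team
Bears     3
Eagles    1
Hawks     2
Lions     2
Sharks    3
Wolves    3
Name: points, dtype: int64
reset_index():
     team  points
0   Bears       3
1  Eagles       1
2   Hawks       2
3   Lions       2
4  Sharks       3
5  Wolves       3
add column points_x10 = t['points'] * 10:
     team  points  points_x10
0   Bears       3          30
1  Eagles       1          10
2   Hawks       2          20
3   Lions       2          20
4  Sharks       3          30
5  Wolves       3          30
filter rows where team in ['Wolves', 'Eagles']:
     team  points  points_x10
1  Eagles       1          10
5  Wolves       3          30
Taking the max of column 'points_x10' gives 30.

30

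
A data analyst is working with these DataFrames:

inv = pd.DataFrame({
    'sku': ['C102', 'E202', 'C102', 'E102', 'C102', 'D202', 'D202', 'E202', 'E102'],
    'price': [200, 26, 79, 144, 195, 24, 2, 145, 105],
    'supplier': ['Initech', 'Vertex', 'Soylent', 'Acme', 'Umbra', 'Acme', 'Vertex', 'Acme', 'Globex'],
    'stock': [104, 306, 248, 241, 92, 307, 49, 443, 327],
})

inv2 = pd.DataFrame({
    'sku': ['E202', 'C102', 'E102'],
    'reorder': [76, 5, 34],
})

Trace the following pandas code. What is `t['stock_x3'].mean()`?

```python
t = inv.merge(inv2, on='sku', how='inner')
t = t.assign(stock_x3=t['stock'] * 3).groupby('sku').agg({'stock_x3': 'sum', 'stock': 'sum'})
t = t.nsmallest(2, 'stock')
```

1518.0

merge on 'sku' (how='inner') → 7 rows:
    sku  price supplier  stock  reorder
0  C102    200  Initech    104        5
1  E202     26   Vertex    306       76
2  C102     79  Soylent    248        5
3  E102    144     Acme    241       34
4  C102    195    Umbra     92        5
5  E202    145     Acme    443       76
6  E102    105   Globex    327       34
add column stock_x3 = t['stock'] * 3:
    sku  price supplier  stock  reorder  stock_x3
0  C102    200  Initech    104        5       312
1  E202     26   Vertex    306       76       918
2  C102     79  Soylent    248        5       744
3  E102    144     Acme    241       34       723
4  C102    195    Umbra     92        5       276
5  E202    145     Acme    443       76      1329
6  E102    105   Globex    327       34       981
group by sku: sum(stock_x3), sum(stock):
      stock_x3  stock
sku                  
C102      1332    444
E102      1704    568
E202      2247    749
take 2 rows with smallest stock:
      stock_x3  stock
sku                  
C102      1332    444
E102      1704    568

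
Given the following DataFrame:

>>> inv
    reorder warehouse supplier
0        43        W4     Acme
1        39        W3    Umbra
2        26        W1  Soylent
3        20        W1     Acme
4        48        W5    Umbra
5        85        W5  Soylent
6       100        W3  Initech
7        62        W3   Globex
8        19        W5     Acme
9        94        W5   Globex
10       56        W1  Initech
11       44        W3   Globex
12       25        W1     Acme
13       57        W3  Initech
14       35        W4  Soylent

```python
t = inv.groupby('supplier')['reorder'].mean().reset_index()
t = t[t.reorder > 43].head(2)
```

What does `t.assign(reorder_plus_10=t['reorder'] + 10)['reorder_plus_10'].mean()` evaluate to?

group by supplier, mean of reorder:
supplier
Acme       26.750000
Globex     66.666667
Initech    71.000000
Soylent    48.666667
Umbra      43.500000
Name: reorder, dtype: float64
reset_index():
  supplier    reorder
0     Acme  26.750000
1   Globex  66.666667
2  Initech  71.000000
3  Soylent  48.666667
4    Umbra  43.500000
filter rows where reorder > 43:
  supplier    reorder
1   Globex  66.666667
2  Initech  71.000000
3  Soylent  48.666667
4    Umbra  43.500000
take first 2 rows:
  supplier    reorder
1   Globex  66.666667
2  Initech  71.000000
add column reorder_plus_10 = t['reorder'] + 10:
  supplier    reorder  reorder_plus_10
1   Globex  66.666667        76.666667
2  Initech  71.000000        81.000000

78.8333333333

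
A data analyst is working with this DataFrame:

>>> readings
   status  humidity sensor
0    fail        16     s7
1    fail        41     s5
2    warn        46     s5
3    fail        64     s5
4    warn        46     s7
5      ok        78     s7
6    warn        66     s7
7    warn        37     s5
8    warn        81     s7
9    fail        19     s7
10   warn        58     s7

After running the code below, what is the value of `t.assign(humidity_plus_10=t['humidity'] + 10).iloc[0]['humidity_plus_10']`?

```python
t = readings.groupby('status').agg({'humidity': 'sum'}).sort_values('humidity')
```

88

group by status, sum of humidity:
        humidity
status          
fail         140
ok            78
warn         334
sort by humidity:
        humidity
status          
ok            78
fail         140
warn         334
add column humidity_plus_10 = t['humidity'] + 10:
        humidity  humidity_plus_10
status                            
ok            78                88
fail         140               150
warn         334               344
So iloc[0]['humidity_plus_10'] = 88.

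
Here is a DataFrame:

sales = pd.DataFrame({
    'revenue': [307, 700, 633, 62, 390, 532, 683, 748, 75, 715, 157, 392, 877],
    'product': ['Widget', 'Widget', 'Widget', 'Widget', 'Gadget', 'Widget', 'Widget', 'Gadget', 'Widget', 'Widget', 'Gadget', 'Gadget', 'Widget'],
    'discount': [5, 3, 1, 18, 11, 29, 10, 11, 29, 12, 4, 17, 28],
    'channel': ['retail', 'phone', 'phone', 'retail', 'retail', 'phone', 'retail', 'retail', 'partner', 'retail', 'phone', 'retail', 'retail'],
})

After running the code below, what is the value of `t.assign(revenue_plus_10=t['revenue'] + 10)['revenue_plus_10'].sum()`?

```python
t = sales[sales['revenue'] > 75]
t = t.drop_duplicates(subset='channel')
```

1027

filter rows where revenue > 75:
    revenue product  discount channel
0       307  Widget         5  retail
1       700  Widget         3   phone
2       633  Widget         1   phone
4       390  Gadget        11  retail
5       532  Widget        29   phone
6       683  Widget        10  retail
7       748  Gadget        11  retail
9       715  Widget        12  retail
10      157  Gadget         4   phone
11      392  Gadget        17  retail
12      877  Widget        28  retail
drop duplicate channel (keep=first):
   revenue product  discount channel
0      307  Widget         5  retail
1      700  Widget         3   phone
add column revenue_plus_10 = t['revenue'] + 10:
   revenue product  discount channel  revenue_plus_10
0      307  Widget         5  retail              317
1      700  Widget         3   phone              710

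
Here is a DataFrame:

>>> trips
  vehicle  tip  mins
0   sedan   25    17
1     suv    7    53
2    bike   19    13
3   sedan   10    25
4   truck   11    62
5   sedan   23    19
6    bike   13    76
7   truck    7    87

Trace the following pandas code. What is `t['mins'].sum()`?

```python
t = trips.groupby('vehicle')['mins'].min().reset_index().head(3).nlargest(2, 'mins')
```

group by vehicle, min of mins:
vehicle
bike     13
sedan    17
suv      53
truck    62
Name: mins, dtype: int64
reset_index():
  vehicle  mins
0    bike    13
1   sedan    17
2     suv    53
3   truck    62
take first 3 rows:
  vehicle  mins
0    bike    13
1   sedan    17
2     suv    53
take 2 rows with largest mins:
  vehicle  mins
2     suv    53
1   sedan    17
Taking the sum of column 'mins' gives 70.

70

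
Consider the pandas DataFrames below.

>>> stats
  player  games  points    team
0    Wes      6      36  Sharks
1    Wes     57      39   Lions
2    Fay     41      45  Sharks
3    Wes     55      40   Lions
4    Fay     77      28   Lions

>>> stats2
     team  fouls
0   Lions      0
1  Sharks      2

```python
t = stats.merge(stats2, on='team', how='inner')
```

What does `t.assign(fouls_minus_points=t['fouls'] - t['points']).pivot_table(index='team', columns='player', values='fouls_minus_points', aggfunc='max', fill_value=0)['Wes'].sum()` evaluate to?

merge on 'team' (how='inner') → 5 rows:
  player  games  points    team  fouls
0    Wes      6      36  Sharks      2
1    Wes     57      39   Lions      0
2    Fay     41      45  Sharks      2
3    Wes     55      40   Lions      0
4    Fay     77      28   Lions      0
add column fouls_minus_points = t['fouls'] - t['points']:
  player  games  points    team  fouls  fouls_minus_points
0    Wes      6      36  Sharks      2                 -34
1    Wes     57      39   Lions      0                 -39
2    Fay     41      45  Sharks      2                 -43
3    Wes     55      40   Lions      0                 -40
4    Fay     77      28   Lions      0                 -28
pivot: rows=team, cols=player, max(fouls_minus_points):
player  Fay  Wes
team            
Lions   -28  -39
Sharks  -43  -34
Finally, sum of column 'Wes' = -73.

-73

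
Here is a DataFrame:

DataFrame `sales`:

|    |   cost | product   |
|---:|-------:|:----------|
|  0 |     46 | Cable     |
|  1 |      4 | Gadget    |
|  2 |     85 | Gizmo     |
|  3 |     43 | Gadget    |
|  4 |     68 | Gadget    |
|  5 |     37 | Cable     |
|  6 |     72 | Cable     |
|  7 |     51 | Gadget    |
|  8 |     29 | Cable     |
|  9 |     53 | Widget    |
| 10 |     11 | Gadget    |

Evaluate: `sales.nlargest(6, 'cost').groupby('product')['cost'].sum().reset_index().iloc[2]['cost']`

85

take 6 rows with largest cost:
   cost product
2    85   Gizmo
6    72   Cable
4    68  Gadget
9    53  Widget
7    51  Gadget
0    46   Cable
group by product, sum of cost:
product
Cable     118
Gadget    119
Gizmo      85
Widget     53
Name: cost, dtype: int64
reset_index():
  product  cost
0   Cable   118
1  Gadget   119
2   Gizmo    85
3  Widget    53
So iloc[2]['cost'] = 85.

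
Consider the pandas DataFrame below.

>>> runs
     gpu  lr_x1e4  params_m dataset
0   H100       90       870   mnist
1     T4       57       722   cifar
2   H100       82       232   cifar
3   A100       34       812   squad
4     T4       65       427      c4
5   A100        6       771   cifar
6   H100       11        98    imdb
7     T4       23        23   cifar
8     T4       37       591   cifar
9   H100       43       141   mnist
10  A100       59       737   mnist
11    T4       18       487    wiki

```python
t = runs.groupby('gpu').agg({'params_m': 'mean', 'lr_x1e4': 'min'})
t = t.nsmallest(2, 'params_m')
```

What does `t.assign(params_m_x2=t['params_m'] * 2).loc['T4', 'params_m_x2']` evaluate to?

900.0

group by gpu: mean(params_m), min(lr_x1e4):
        params_m  lr_x1e4
gpu                      
A100  773.333333        6
H100  335.250000       11
T4    450.000000       18
take 2 rows with smallest params_m:
      params_m  lr_x1e4
gpu                    
H100    335.25       11
T4      450.00       18
add column params_m_x2 = t['params_m'] * 2:
      params_m  lr_x1e4  params_m_x2
gpu                                 
H100    335.25       11        670.5
T4      450.00       18        900.0
value at row 'T4', column 'params_m_x2' → 900.0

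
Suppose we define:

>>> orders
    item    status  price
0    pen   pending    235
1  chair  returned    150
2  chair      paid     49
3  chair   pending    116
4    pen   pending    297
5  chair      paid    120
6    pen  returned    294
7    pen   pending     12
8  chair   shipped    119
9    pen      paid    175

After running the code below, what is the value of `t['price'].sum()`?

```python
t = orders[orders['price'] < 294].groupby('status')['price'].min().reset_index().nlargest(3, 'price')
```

318

filter rows where price < 294:
    item    status  price
0    pen   pending    235
1  chair  returned    150
2  chair      paid     49
3  chair   pending    116
5  chair      paid    120
7    pen   pending     12
8  chair   shipped    119
9    pen      paid    175
group by status, min of price:
status
paid         49
pending      12
returned    150
shipped     119
Name: price, dtype: int64
reset_index():
     status  price
0      paid     49
1   pending     12
2  returned    150
3   shipped    119
take 3 rows with largest price:
     status  price
2  returned    150
3   shipped    119
0      paid     49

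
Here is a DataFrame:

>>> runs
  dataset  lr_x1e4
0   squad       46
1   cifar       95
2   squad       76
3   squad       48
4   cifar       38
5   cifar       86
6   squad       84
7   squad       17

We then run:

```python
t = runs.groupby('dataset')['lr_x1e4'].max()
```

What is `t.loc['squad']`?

84

group by dataset, max of lr_x1e4:
dataset
cifar    95
squad    84
Name: lr_x1e4, dtype: int64
Reading off the value at index 'squad', we get 84.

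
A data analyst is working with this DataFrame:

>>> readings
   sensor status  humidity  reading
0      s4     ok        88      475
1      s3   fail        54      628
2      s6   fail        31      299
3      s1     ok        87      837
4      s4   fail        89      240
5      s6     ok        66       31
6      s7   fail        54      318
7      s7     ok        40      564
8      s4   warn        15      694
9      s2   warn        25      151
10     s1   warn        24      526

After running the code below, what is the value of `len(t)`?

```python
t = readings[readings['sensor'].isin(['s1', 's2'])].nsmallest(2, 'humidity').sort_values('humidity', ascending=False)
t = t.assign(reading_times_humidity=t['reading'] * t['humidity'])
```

filter rows where sensor in ['s1', 's2']:
   sensor status  humidity  reading
3      s1     ok        87      837
9      s2   warn        25      151
10     s1   warn        24      526
take 2 rows with smallest humidity:
   sensor status  humidity  reading
10     s1   warn        24      526
9      s2   warn        25      151
sort by humidity descending:
   sensor status  humidity  reading
9      s2   warn        25      151
10     s1   warn        24      526
add column reading_times_humidity = t['reading'] * t['humidity']:
   sensor status  humidity  reading  reading_times_humidity
9      s2   warn        25      151                    3775
10     s1   warn        24      526                   12624

2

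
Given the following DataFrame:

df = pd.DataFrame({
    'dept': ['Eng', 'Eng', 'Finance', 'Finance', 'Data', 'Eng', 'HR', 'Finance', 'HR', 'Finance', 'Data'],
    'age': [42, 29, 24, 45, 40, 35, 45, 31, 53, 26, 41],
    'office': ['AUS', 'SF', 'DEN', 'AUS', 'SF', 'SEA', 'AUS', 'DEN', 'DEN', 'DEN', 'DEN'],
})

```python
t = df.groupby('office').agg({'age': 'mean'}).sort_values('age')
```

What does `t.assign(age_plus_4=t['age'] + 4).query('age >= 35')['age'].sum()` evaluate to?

group by office, mean of age:
         age
office      
AUS     44.0
DEN     35.0
SEA     35.0
SF      34.5
sort by age:
         age
office      
SF      34.5
DEN     35.0
SEA     35.0
AUS     44.0
add column age_plus_4 = t['age'] + 4:
         age  age_plus_4
office                  
SF      34.5        38.5
DEN     35.0        39.0
SEA     35.0        39.0
AUS     44.0        48.0
filter rows where age >= 35:
         age  age_plus_4
office                  
DEN     35.0        39.0
SEA     35.0        39.0
AUS     44.0        48.0
Finally, sum of column 'age' = 114.0.

114.0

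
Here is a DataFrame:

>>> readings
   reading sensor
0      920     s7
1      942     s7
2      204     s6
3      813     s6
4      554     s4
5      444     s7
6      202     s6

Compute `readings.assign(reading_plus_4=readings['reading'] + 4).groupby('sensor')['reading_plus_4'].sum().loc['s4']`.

558

add column reading_plus_4 = readings['reading'] + 4:
   reading sensor  reading_plus_4
0      920     s7             924
1      942     s7             946
2      204     s6             208
3      813     s6             817
4      554     s4             558
5      444     s7             448
6      202     s6             206
group by sensor, sum of reading_plus_4:
sensor
s4     558
s6    1231
s7    2318
Name: reading_plus_4, dtype: int64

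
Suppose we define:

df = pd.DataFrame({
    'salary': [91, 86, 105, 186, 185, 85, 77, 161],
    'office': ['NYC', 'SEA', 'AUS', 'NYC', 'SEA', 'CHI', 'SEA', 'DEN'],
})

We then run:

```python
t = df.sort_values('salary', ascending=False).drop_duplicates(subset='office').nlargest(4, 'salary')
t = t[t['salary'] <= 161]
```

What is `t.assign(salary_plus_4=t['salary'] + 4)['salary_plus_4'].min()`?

sort by salary descending:
   salary office
3     186    NYC
4     185    SEA
7     161    DEN
2     105    AUS
0      91    NYC
1      86    SEA
5      85    CHI
6      77    SEA
drop duplicate office (keep=first):
   salary office
3     186    NYC
4     185    SEA
7     161    DEN
2     105    AUS
5      85    CHI
take 4 rows with largest salary:
   salary office
3     186    NYC
4     185    SEA
7     161    DEN
2     105    AUS
filter rows where salary <= 161:
   salary office
7     161    DEN
2     105    AUS
add column salary_plus_4 = t['salary'] + 4:
   salary office  salary_plus_4
7     161    DEN            165
2     105    AUS            109
Finally, min of column 'salary_plus_4' = 109.

109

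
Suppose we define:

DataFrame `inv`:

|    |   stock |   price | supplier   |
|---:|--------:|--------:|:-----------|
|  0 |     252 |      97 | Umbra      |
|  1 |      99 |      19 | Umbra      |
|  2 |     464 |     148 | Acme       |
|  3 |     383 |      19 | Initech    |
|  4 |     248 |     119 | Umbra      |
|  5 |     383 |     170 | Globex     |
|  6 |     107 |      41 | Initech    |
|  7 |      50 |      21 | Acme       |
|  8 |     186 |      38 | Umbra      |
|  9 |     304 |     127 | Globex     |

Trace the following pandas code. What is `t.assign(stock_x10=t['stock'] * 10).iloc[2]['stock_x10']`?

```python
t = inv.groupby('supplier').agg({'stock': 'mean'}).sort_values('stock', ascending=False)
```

2450.0

group by supplier, mean of stock:
           stock
supplier        
Acme      257.00
Globex    343.50
Initech   245.00
Umbra     196.25
sort by stock descending:
           stock
supplier        
Globex    343.50
Acme      257.00
Initech   245.00
Umbra     196.25
add column stock_x10 = t['stock'] * 10:
           stock  stock_x10
supplier                   
Globex    343.50     3435.0
Acme      257.00     2570.0
Initech   245.00     2450.0
Umbra     196.25     1962.5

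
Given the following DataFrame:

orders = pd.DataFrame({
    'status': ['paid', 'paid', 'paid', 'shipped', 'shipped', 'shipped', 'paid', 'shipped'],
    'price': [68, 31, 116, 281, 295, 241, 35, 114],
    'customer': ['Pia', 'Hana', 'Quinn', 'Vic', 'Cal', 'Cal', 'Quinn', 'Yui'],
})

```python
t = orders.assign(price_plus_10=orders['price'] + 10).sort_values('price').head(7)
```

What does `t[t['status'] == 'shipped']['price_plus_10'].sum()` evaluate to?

add column price_plus_10 = orders['price'] + 10:
    status  price customer  price_plus_10
0     paid     68      Pia             78
1     paid     31     Hana             41
2     paid    116    Quinn            126
3  shipped    281      Vic            291
4  shipped    295      Cal            305
5  shipped    241      Cal            251
6     paid     35    Quinn             45
7  shipped    114      Yui            124
sort by price:
    status  price customer  price_plus_10
1     paid     31     Hana             41
6     paid     35    Quinn             45
0     paid     68      Pia             78
7  shipped    114      Yui            124
2     paid    116    Quinn            126
5  shipped    241      Cal            251
3  shipped    281      Vic            291
4  shipped    295      Cal            305
take first 7 rows:
    status  price customer  price_plus_10
1     paid     31     Hana             41
6     paid     35    Quinn             45
0     paid     68      Pia             78
7  shipped    114      Yui            124
2     paid    116    Quinn            126
5  shipped    241      Cal            251
3  shipped    281      Vic            291
filter rows where status == 'shipped':
    status  price customer  price_plus_10
7  shipped    114      Yui            124
5  shipped    241      Cal            251
3  shipped    281      Vic            291
sum of column 'price_plus_10' → 666

666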